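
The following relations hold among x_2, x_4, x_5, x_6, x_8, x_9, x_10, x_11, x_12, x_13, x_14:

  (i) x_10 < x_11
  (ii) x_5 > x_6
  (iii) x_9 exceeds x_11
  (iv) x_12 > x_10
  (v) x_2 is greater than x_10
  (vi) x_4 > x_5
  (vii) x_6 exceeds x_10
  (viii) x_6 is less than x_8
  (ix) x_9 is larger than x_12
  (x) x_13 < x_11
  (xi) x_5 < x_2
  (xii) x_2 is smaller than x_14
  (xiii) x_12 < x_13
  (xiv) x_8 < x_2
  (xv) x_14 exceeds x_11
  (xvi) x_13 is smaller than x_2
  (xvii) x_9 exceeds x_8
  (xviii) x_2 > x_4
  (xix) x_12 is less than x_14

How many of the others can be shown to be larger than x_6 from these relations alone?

6

The elements the relations force above x_6 are x_5, x_8, x_4, x_2, x_9, x_14 — no chain reaches any other.
That is 6.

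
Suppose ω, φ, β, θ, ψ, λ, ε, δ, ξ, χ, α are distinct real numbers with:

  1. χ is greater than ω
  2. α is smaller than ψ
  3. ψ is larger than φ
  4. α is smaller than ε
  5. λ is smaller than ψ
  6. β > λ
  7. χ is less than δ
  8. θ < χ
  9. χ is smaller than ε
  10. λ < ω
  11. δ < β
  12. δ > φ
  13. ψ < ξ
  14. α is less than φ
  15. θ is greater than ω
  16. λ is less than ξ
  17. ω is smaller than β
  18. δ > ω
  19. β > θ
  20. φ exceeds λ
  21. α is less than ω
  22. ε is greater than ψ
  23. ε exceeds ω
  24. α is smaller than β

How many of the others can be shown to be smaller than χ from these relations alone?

4

The elements the relations force below χ are λ, α, ω, θ — no chain reaches any other.
That is 4.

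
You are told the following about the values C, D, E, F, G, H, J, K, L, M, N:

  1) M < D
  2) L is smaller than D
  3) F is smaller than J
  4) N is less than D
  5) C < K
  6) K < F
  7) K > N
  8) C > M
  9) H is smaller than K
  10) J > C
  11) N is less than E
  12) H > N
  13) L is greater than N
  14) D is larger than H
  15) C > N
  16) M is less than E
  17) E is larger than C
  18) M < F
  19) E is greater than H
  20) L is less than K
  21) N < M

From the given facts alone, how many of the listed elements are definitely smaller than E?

From E the given relations immediately reach N, M, H, C.
Nothing else is reachable below E; 4 in all.

4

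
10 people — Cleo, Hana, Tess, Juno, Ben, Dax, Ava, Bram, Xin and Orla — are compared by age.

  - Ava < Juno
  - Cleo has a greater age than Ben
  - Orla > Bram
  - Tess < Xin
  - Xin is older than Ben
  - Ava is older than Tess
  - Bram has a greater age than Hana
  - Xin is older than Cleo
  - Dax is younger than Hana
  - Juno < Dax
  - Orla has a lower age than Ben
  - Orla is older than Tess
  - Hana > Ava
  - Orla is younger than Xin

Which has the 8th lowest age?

The consecutive relations fix a unique order: Tess < Ava < Juno < Dax < Hana < Bram < Orla < Ben < Cleo < Xin.
Counting 8 from the smallest end gives Ben.

Ben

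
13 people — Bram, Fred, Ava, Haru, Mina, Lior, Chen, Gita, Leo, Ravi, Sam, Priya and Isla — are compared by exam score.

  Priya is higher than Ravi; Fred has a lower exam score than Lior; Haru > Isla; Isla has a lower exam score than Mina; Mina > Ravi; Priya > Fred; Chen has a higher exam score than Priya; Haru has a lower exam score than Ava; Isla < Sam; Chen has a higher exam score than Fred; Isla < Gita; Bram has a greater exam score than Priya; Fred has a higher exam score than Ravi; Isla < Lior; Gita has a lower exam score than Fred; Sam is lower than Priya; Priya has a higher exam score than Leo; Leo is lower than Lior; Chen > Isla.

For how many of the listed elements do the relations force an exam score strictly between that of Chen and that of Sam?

1

Chaining upward from Sam reaches: Priya, Bram.
Chaining downward from Chen reaches: Isla, Gita, Ravi, Fred, Leo, Priya.
Strictly between Sam and Chen are those in both lists: Priya — 1 element.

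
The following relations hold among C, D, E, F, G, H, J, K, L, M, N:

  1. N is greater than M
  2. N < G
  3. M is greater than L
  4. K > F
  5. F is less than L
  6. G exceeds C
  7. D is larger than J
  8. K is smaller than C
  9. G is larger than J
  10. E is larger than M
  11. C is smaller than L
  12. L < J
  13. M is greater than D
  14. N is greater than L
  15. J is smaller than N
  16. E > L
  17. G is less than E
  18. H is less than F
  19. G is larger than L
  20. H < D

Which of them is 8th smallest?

The consecutive relations fix a unique order: H < F < K < C < L < J < D < M < N < G < E.
The 8th smallest is M.

M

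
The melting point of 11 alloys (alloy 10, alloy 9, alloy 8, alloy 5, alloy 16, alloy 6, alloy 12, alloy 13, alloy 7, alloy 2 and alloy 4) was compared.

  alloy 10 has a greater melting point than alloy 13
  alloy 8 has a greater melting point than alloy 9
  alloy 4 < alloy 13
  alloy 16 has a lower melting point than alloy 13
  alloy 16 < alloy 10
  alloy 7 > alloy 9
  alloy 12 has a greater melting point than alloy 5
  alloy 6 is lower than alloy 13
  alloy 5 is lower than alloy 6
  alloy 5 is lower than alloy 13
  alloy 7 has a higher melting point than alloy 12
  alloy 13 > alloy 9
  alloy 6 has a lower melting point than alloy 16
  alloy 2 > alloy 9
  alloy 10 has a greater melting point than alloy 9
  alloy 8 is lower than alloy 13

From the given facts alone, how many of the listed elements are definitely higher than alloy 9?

The elements the relations force above alloy 9 are alloy 2, alloy 8, alloy 7, alloy 13, alloy 10 — no chain reaches any other.
That is 5.

5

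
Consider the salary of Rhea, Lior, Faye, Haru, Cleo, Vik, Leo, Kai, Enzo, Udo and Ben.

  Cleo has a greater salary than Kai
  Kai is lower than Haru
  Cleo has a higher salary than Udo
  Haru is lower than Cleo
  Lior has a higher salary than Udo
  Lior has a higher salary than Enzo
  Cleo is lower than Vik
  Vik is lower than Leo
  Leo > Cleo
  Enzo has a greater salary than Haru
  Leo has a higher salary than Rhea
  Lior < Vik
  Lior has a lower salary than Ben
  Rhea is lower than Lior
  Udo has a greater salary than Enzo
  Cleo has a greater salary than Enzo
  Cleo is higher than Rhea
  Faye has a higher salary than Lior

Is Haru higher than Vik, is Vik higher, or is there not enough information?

Vik

The relevant relations are Haru < Enzo; Enzo < Udo; Udo < Cleo; Cleo < Vik.
Together: Haru < Enzo < Udo < Cleo < Vik.
So Vik is higher.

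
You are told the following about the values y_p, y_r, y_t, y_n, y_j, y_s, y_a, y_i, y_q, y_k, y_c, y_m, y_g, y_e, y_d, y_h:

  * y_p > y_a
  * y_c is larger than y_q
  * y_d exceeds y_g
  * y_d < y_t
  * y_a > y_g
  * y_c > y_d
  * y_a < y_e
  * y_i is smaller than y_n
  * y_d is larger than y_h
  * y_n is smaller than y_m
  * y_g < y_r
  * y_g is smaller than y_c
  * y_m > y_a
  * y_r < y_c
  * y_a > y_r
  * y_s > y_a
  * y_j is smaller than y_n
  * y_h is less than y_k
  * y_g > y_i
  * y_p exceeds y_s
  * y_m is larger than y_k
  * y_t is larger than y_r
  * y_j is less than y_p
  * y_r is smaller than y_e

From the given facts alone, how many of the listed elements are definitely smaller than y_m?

Directly below y_m: y_a, y_k, y_n.
One step further: y_j, y_h, y_i, y_g, y_r (8 so far).
No other element is forced below y_m by the given relations, so the count is 8.

8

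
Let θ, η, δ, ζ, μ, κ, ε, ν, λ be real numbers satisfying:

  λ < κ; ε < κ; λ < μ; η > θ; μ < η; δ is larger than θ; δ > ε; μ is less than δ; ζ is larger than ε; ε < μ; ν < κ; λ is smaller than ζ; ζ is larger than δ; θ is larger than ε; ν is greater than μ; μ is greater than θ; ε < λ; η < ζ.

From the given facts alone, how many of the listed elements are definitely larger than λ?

6

From λ the given relations immediately reach μ, ζ, κ.
From those, η, ν, δ — 6 in total.
No other element is forced above λ by the given relations, so the count is 6.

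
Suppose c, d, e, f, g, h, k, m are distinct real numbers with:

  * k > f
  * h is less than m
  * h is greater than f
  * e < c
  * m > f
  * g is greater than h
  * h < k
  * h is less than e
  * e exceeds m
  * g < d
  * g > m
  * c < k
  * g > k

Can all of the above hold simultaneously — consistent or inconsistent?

Every relation is compatible with f < h < m < e < c < k < g < d; the set is consistent.

consistent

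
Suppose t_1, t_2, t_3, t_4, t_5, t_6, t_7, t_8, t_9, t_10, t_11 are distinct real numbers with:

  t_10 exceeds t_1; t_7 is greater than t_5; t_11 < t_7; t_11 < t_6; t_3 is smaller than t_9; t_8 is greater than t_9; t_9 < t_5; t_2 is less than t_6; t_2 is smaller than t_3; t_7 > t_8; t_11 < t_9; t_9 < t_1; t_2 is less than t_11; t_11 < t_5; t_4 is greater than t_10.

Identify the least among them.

Chaining upward from t_2: directly above it, t_3, t_11, t_6; then t_9, t_5, t_7; then t_8, t_1; then t_10; then t_4.
That covers every other element, and nothing is given below t_2, so t_2 is the least.

t_2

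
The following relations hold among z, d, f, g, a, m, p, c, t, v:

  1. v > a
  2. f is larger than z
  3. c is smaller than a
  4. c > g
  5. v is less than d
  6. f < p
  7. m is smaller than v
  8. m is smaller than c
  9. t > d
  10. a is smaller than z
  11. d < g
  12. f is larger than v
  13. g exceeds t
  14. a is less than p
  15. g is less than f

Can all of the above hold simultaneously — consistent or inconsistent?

Chaining the given relations yields v < d < t < g < c < a, so v < a. But one relation states a < v. These cannot both hold.

inconsistent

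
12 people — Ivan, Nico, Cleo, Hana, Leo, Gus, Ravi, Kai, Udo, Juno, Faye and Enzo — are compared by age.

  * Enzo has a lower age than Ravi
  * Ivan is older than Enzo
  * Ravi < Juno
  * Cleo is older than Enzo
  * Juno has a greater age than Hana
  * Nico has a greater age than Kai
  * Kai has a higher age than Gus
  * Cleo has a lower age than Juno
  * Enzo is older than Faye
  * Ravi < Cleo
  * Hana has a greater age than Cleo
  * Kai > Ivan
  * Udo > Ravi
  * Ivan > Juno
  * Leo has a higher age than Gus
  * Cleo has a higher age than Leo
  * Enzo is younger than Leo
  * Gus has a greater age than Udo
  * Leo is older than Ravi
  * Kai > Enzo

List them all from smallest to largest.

Faye < Enzo < Ravi < Udo < Gus < Leo < Cleo < Hana < Juno < Ivan < Kai < Nico

The consecutive links are each given: Faye < Enzo; Enzo < Ravi; Ravi < Udo; Udo < Gus; Gus < Leo; Leo < Cleo; Cleo < Hana; Hana < Juno; Juno < Ivan; Ivan < Kai; Kai < Nico.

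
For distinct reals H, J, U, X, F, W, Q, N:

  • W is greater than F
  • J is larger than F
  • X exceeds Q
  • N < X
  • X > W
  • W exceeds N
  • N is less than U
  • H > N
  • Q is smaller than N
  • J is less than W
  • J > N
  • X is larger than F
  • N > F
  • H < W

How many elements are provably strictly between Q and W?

Chaining upward from Q reaches: N, H, J, X, U.
Chaining downward from W reaches: F, N, H, J.
Strictly between Q and W are those in both lists: N, H, J — 3 elements.

3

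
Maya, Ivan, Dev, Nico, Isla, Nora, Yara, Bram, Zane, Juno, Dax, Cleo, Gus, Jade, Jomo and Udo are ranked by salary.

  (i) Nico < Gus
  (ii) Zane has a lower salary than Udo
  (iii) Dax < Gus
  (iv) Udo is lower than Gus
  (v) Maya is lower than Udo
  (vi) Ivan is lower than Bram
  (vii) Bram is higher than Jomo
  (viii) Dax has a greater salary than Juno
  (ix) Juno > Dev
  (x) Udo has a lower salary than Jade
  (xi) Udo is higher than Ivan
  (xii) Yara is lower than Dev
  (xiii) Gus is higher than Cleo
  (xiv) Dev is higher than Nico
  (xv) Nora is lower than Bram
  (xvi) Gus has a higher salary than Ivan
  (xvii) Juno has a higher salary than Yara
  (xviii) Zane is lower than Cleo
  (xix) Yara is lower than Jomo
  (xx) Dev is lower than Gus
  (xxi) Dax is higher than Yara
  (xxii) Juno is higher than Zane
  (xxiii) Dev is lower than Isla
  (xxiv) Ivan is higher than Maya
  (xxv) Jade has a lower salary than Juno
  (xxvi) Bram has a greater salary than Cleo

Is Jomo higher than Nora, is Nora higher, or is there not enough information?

undetermined

Following every chain through Nora: above Nora we get Bram.
Jomo is not reached, and no chain runs the other way from Jomo to Nora.
So the given relations leave the order of Nora and Jomo undetermined.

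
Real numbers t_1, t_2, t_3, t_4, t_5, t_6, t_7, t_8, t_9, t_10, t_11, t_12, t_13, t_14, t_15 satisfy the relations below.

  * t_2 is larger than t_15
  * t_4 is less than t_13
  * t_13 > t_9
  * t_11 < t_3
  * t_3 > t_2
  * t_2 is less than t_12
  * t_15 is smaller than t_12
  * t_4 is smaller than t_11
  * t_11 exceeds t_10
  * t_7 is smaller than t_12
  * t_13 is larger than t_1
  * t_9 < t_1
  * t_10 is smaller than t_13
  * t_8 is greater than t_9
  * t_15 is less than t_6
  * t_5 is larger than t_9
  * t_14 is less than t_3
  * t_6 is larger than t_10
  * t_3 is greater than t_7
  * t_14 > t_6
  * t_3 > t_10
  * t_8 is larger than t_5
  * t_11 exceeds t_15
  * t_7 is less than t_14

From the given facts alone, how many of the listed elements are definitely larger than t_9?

From t_9 the given relations immediately reach t_1, t_5, t_8, t_13.
No other element is forced above t_9 by the given relations, so the count is 4.

4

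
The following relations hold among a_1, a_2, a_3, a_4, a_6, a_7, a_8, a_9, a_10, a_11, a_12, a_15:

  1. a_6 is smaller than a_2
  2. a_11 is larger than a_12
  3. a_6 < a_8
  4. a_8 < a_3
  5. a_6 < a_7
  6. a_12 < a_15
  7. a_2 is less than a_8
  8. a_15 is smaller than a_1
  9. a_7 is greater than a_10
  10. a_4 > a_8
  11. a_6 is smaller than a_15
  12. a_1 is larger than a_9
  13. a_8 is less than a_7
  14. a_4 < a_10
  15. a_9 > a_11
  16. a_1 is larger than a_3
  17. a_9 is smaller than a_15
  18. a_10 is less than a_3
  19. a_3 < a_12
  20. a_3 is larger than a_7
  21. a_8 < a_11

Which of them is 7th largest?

a_7

The consecutive relations fix a unique order: a_6 < a_2 < a_8 < a_4 < a_10 < a_7 < a_3 < a_12 < a_11 < a_9 < a_15 < a_1.
Counting 7 from the largest end gives a_7.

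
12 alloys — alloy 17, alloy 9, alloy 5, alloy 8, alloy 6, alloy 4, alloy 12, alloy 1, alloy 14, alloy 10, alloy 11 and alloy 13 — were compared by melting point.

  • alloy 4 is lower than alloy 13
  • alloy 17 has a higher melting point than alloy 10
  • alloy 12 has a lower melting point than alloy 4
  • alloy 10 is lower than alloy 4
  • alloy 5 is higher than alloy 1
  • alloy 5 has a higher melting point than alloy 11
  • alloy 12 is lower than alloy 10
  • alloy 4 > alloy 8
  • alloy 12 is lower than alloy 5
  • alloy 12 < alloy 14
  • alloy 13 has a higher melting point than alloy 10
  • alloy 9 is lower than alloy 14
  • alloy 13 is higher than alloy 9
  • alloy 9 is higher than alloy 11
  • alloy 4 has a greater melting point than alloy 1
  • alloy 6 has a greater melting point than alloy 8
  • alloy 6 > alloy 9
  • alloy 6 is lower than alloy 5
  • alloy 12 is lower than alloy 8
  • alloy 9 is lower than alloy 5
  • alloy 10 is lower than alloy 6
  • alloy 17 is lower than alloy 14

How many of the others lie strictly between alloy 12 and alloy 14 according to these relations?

2

The relations place alloy 12 below alloy 14. An element lies strictly between them when it is forced above alloy 12 and also forced below alloy 14.
Above alloy 12: {alloy 10, alloy 8, alloy 4, alloy 17, alloy 13, alloy 6, alloy 5}. Below alloy 14: {alloy 11, alloy 10, alloy 17, alloy 9}.
Intersection: {alloy 10, alloy 17} — 2.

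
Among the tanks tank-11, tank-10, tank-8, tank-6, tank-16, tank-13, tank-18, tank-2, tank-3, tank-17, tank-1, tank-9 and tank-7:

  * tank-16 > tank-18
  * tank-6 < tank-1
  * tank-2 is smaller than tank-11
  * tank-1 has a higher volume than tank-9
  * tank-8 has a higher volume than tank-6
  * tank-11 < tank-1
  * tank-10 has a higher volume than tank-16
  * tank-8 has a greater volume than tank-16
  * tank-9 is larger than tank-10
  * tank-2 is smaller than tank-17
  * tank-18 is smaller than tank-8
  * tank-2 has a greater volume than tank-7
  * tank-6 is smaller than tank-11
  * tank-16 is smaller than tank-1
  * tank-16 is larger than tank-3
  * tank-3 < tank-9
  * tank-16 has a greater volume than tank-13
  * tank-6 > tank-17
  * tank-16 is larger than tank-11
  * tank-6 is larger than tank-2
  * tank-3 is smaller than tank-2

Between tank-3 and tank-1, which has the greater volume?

tank-1

tank-3 < tank-2 and tank-2 < tank-17 give tank-3 < tank-17.
Then tank-17 < tank-6 extends the chain to tank-6.
With tank-6 < tank-11: tank-3 < tank-2 < tank-17 < tank-6 < tank-11.
With tank-11 < tank-16: tank-3 < tank-2 < tank-17 < tank-6 < tank-11 < tank-16.
With tank-16 < tank-10: tank-3 < tank-2 < tank-17 < tank-6 < tank-11 < tank-16 < tank-10.
With tank-10 < tank-9: tank-3 < tank-2 < tank-17 < tank-6 < tank-11 < tank-16 < tank-10 < tank-9.
With tank-9 < tank-1: tank-3 < tank-2 < tank-17 < tank-6 < tank-11 < tank-16 < tank-10 < tank-9 < tank-1.
So tank-3 < tank-1; tank-1 is the larger of the two.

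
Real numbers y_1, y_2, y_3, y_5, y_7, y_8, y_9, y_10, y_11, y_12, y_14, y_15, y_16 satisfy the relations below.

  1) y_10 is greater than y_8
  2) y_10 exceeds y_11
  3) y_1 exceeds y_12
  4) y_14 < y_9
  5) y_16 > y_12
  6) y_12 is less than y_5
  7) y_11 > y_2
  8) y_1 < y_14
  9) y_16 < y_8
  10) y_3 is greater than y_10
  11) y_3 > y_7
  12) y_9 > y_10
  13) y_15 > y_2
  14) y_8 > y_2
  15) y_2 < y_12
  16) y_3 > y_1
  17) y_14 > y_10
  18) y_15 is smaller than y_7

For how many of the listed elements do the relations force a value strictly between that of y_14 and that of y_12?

Chaining upward from y_12 reaches: y_5, y_1, y_16, y_8, y_10, y_3, y_9.
Chaining downward from y_14 reaches: y_2, y_11, y_1, y_16, y_8, y_10.
Strictly between y_12 and y_14 are those in both lists: y_1, y_16, y_8, y_10 — 4 elements.

4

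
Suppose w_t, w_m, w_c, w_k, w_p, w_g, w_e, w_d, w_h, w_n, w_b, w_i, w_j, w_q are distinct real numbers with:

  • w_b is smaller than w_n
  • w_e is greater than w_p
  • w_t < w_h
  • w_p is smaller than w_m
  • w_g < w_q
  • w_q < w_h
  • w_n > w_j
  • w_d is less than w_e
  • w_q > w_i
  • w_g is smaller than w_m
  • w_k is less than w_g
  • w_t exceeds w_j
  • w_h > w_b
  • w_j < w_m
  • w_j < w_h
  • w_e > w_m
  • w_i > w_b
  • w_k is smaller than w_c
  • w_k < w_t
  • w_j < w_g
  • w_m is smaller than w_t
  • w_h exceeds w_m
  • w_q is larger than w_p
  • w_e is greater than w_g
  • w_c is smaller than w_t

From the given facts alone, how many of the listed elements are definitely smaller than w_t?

6

From w_t the given relations immediately reach w_k, w_j, w_c, w_m.
From those, w_p, w_g — 6 in total.
Nothing else is reachable below w_t; 6 in all.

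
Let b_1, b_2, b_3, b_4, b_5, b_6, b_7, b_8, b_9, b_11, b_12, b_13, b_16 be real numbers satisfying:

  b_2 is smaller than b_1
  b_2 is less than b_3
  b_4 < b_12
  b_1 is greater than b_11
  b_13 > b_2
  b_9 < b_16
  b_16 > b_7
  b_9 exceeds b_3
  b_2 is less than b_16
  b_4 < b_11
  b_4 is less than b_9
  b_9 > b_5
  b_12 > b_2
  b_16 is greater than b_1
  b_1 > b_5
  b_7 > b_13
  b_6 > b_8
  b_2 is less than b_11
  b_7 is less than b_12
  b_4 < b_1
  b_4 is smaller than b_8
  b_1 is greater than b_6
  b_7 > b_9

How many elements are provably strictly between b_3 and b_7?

The relations place b_3 below b_7. An element lies strictly between them when it is forced above b_3 and also forced below b_7.
Above b_3: {b_9, b_16, b_12}. Below b_7: {b_2, b_4, b_13, b_5, b_9}.
Intersection: {b_9} — 1.

1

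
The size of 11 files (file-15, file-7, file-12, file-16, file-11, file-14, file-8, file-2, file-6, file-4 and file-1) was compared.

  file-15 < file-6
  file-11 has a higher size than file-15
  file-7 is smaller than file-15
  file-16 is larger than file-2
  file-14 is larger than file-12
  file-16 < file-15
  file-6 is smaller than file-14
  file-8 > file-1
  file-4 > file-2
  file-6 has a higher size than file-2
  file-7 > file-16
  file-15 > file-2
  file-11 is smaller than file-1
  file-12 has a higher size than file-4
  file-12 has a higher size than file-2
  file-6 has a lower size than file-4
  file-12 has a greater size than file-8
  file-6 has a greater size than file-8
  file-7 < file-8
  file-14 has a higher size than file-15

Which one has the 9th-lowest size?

The consecutive relations fix a unique order: file-2 < file-16 < file-7 < file-15 < file-11 < file-1 < file-8 < file-6 < file-4 < file-12 < file-14.
Counting 9 from the smallest end gives file-4.

file-4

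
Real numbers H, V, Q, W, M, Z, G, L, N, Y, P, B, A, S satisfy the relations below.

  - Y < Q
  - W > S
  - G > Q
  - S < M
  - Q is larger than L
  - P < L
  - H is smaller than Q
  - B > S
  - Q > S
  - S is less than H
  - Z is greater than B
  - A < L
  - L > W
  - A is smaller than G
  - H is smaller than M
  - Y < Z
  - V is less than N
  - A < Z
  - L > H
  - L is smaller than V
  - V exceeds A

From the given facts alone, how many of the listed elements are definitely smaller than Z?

4

Directly below Z: B, A, Y.
One step further: S (4 so far).
No other element is forced below Z by the given relations, so the count is 4.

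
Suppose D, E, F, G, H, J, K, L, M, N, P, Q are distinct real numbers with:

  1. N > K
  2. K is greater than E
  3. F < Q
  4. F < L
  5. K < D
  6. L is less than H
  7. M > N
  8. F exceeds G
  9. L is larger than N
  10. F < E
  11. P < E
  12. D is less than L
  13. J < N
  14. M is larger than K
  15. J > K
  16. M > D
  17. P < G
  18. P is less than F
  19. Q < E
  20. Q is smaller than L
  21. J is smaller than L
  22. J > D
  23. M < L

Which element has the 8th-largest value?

The consecutive relations fix a unique order: P < G < F < Q < E < K < D < J < N < M < L < H.
Counting 8 from the largest end gives E.

E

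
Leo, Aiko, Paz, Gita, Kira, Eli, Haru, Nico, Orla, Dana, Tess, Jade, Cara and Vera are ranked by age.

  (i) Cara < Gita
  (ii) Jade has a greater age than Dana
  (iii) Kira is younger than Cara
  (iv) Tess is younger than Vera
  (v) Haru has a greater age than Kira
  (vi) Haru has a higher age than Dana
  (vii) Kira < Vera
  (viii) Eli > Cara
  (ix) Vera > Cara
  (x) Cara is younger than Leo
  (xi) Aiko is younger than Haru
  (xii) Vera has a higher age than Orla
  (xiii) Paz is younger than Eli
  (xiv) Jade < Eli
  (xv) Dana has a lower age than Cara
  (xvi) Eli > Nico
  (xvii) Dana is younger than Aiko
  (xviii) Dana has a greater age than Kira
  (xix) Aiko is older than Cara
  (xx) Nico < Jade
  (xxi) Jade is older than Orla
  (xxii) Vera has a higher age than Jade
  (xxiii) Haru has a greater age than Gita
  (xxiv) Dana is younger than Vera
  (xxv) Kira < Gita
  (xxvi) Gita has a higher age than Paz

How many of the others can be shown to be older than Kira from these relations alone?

The elements the relations force above Kira are Dana, Jade, Cara, Gita, Aiko, Leo, Haru, Vera, Eli — no chain reaches any other.
That is 9.

9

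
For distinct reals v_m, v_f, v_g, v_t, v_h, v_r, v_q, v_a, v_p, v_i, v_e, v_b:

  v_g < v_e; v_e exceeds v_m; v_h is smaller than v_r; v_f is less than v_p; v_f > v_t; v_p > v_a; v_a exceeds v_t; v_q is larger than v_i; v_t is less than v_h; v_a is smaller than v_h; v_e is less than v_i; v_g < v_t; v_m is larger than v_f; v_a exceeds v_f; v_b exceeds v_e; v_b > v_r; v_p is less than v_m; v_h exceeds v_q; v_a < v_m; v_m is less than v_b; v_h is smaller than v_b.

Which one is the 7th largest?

Chaining the given pairs: v_g < v_t < v_f < v_a < v_p < v_m < v_e < v_i < v_q < v_h < v_r < v_b.
The 7th largest is v_m.

v_m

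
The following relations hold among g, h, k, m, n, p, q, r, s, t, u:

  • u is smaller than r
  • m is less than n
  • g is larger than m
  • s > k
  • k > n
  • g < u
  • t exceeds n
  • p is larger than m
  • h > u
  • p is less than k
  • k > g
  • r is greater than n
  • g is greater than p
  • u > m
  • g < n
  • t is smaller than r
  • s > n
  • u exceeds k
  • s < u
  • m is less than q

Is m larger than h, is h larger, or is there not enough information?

m < p < g < n < k < s < u < h, by transitivity through p, g, n, k, s, u.
So h is larger.

h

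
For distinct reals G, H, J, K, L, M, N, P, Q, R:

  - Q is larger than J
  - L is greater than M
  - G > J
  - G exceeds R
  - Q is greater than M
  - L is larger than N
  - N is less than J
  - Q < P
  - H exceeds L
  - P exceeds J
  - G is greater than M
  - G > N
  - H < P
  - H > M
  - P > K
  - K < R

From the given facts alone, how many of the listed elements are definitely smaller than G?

Directly below G: N, M, J, R.
One step further: K (5 so far).
No other element is forced below G by the given relations, so the count is 5.

5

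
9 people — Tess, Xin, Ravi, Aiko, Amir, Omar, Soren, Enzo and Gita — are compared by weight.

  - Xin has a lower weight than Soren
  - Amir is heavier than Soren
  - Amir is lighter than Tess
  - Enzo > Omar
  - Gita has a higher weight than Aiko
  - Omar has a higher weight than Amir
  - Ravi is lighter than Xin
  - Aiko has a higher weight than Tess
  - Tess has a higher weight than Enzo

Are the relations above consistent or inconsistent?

Every relation is compatible with Ravi < Xin < Soren < Amir < Omar < Enzo < Tess < Aiko < Gita; the set is consistent.

consistent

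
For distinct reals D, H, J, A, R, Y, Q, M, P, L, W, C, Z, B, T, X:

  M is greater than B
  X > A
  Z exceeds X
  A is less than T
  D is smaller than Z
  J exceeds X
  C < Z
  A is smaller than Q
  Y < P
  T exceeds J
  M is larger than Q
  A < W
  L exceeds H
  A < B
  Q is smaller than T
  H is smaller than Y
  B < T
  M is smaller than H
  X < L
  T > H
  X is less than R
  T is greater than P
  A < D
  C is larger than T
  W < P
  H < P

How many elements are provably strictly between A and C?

Chaining upward from A reaches: Q, X, B, M, J, W, H, R, Y, P, L, T, D, Z.
Chaining downward from C reaches: Q, X, B, M, J, W, H, Y, P, T.
Strictly between A and C are those in both lists: Q, X, B, M, J, W, H, Y, P, T — 10 elements.

10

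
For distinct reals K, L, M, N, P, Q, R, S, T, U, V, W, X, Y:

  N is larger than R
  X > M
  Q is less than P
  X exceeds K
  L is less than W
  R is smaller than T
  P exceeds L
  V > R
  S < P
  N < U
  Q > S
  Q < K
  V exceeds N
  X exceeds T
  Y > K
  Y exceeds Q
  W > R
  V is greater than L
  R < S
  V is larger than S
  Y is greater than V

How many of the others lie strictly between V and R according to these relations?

Chaining upward from R reaches: N, W, S, U, Q, T, K, P, Y, X.
Chaining downward from V reaches: N, L, S.
Strictly between R and V are those in both lists: N, S — 2 elements.

2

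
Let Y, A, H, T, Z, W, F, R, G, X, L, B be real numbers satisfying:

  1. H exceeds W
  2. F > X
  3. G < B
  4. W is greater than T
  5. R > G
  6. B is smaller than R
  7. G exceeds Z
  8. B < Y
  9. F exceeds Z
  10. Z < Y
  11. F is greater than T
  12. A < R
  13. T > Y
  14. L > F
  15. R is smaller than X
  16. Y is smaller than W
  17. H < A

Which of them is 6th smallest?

The consecutive relations fix a unique order: Z < G < B < Y < T < W < H < A < R < X < F < L.
The 6th smallest is W.

W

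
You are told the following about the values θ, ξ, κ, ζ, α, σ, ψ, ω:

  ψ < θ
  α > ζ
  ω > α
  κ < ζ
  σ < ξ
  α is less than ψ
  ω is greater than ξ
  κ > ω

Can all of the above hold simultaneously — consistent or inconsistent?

Chaining the given relations yields ω < κ < ζ < α, so ω < α. But one relation states α < ω. These cannot both hold.

inconsistent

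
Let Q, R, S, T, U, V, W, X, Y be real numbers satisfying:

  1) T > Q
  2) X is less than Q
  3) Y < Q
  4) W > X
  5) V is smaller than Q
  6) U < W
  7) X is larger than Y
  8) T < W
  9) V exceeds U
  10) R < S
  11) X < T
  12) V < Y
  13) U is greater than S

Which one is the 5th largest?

Y

The consecutive relations fix a unique order: R < S < U < V < Y < X < Q < T < W.
The 5th largest is Y.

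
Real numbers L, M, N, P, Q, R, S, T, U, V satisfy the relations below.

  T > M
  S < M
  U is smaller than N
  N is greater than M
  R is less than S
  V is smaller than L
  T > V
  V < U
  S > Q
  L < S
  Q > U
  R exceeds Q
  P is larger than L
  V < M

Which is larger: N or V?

Following the relations from V: V < U < Q < R < S < M < N.
So V < N; N is the larger of the two.

N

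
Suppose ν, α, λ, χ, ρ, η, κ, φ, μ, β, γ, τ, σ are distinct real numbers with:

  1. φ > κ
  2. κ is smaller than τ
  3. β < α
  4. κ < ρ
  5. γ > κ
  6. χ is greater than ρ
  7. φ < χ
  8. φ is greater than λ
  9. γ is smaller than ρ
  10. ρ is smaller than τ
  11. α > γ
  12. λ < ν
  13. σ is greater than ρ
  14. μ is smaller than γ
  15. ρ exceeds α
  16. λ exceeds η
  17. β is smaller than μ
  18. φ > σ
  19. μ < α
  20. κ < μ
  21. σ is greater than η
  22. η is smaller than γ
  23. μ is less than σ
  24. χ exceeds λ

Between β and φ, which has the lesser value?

β

Chaining the given relations: β < μ < α < ρ < σ < φ.
So β < φ; β is the smaller of the two.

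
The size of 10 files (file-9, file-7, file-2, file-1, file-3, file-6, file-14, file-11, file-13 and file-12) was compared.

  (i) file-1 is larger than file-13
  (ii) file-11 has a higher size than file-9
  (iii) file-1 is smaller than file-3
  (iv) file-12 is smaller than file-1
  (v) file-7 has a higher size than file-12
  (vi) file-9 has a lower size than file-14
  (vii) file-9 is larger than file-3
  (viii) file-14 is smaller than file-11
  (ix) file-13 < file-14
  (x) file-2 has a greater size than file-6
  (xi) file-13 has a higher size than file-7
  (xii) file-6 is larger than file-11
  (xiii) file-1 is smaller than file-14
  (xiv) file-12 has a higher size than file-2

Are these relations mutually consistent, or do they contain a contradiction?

inconsistent

Chaining the given relations yields file-6 < file-2 < file-12 < file-7 < file-13 < file-1 < file-3 < file-9 < file-14 < file-11, so file-6 < file-11. But one relation states file-11 < file-6. These cannot both hold.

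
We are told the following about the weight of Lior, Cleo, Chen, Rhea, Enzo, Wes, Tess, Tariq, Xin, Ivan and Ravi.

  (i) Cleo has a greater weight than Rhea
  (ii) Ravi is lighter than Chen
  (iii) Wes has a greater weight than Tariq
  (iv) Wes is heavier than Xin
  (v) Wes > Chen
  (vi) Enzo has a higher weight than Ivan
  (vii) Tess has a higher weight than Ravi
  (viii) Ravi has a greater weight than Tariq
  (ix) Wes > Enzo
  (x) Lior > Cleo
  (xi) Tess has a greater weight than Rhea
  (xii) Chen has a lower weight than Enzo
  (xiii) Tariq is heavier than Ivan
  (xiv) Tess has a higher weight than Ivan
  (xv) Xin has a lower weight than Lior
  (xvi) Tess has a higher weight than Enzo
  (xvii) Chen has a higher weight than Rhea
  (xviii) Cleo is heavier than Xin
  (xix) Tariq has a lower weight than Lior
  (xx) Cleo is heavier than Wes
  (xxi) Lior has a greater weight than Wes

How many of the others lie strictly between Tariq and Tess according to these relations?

3

The relations place Tariq below Tess. An element lies strictly between them when it is forced above Tariq and also forced below Tess.
Above Tariq: {Ravi, Chen, Enzo, Wes, Cleo, Lior}. Below Tess: {Ivan, Rhea, Ravi, Chen, Enzo}.
Intersection: {Ravi, Chen, Enzo} — 3.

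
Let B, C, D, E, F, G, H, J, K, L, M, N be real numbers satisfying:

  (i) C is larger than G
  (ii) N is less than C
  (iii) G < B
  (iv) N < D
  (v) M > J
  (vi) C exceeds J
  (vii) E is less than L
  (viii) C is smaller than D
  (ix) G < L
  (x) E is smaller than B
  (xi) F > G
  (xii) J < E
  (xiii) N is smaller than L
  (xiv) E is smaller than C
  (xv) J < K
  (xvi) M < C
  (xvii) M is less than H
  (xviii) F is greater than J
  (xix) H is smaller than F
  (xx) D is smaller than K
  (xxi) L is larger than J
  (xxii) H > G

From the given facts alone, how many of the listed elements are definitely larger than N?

4

From N the given relations immediately reach L, C, D.
From those, K — 4 in total.
No other element is forced above N by the given relations, so the count is 4.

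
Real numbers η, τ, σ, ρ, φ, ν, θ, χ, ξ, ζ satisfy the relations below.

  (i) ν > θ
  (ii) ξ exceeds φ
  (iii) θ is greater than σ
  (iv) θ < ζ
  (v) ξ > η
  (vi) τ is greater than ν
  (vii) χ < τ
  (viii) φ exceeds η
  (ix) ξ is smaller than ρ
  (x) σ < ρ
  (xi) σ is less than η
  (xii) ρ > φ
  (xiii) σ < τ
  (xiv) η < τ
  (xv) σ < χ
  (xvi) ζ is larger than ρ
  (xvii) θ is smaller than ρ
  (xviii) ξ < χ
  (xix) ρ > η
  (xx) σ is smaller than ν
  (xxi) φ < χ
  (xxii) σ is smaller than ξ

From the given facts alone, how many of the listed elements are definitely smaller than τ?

The elements the relations force below τ are σ, η, φ, ξ, θ, ν, χ — no chain reaches any other.
That is 7.

7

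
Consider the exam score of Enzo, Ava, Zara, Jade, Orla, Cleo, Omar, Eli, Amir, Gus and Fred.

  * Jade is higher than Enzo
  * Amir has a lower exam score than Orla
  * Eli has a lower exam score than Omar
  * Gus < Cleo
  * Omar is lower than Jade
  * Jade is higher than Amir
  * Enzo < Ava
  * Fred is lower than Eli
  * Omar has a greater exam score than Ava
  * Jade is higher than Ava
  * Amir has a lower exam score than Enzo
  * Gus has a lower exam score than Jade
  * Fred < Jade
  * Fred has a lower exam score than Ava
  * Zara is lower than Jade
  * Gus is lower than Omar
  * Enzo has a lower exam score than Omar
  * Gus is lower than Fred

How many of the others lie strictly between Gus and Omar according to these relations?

The relations place Gus below Omar. An element lies strictly between them when it is forced above Gus and also forced below Omar.
Above Gus: {Fred, Cleo, Ava, Eli, Jade}. Below Omar: {Amir, Fred, Enzo, Ava, Eli}.
Intersection: {Fred, Ava, Eli} — 3.

3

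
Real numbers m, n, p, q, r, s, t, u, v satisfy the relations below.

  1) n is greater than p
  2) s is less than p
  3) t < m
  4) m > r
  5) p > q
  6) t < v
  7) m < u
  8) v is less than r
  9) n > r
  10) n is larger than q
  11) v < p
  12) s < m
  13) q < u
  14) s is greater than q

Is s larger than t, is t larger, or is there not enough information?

undetermined

Following every chain through t: above t we get v, r, m, u, p, n.
s is not reached, and no chain runs the other way from s to t.
So the given relations leave the order of t and s undetermined.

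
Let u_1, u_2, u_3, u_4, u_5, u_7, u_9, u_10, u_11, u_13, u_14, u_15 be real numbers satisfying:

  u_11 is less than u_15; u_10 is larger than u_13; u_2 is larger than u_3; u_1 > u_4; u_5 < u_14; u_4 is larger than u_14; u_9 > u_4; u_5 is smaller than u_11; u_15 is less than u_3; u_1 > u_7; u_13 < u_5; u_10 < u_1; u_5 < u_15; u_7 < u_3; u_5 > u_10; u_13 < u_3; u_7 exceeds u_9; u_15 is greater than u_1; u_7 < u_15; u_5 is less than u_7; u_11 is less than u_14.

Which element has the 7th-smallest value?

Piecing the relations together gives one ordering: u_13 < u_10 < u_5 < u_11 < u_14 < u_4 < u_9 < u_7 < u_1 < u_15 < u_3 < u_2.
Counting 7 from the smallest end gives u_9.

u_9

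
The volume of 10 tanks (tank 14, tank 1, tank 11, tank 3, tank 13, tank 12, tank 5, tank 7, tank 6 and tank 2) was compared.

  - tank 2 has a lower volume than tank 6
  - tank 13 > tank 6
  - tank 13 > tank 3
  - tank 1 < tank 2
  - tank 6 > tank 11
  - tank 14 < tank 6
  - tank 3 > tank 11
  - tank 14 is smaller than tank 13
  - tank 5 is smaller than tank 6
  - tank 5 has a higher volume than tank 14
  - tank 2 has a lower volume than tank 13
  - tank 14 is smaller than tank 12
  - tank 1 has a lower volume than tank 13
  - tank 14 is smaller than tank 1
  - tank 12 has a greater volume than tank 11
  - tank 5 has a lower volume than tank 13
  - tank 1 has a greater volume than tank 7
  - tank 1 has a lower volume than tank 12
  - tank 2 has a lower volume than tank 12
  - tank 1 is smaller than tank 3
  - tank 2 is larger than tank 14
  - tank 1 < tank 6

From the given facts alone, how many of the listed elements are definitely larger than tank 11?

4

The elements the relations force above tank 11 are tank 6, tank 12, tank 3, tank 13 — no chain reaches any other.
That is 4.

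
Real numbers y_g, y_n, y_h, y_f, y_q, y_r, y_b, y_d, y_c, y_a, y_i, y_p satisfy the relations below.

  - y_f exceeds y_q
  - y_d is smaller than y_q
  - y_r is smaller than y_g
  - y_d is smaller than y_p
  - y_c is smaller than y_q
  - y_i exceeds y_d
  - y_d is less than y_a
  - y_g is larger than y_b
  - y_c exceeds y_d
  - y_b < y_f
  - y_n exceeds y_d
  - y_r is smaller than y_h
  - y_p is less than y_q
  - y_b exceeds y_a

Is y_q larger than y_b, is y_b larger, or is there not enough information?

Following every chain through y_b: above y_b we get y_g, y_f; below y_b we get y_d, y_a.
y_q is not reached, and no chain runs the other way from y_q to y_b.
So the given relations leave the order of y_b and y_q undetermined.

undetermined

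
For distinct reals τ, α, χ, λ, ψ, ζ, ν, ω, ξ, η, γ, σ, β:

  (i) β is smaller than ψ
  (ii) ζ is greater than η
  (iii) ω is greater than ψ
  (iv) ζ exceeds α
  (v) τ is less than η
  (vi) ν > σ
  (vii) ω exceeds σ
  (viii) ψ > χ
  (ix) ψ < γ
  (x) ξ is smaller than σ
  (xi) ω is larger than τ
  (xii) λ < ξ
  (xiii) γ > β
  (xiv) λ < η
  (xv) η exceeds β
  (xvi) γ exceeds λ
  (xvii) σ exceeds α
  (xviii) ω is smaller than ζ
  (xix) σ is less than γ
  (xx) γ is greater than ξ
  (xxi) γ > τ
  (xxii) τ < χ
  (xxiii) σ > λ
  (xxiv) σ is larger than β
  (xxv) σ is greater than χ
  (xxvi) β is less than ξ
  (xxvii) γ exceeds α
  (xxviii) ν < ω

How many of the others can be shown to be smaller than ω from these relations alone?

9

Directly below ω: τ, ψ, σ, ν.
One step further: λ, α, β, χ, ξ (9 so far).
No other element is forced below ω by the given relations, so the count is 9.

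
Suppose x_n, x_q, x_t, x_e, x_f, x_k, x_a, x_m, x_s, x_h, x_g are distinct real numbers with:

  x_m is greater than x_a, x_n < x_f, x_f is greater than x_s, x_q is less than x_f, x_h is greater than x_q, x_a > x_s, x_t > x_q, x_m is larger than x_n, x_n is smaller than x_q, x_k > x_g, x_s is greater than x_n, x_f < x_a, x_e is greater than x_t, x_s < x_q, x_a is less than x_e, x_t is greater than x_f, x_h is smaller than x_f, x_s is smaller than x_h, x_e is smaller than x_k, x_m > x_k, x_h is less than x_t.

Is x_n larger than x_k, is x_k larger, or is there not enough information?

x_k

x_n < x_s and x_s < x_q give x_n < x_q.
Then x_q < x_h extends the chain to x_h.
Then x_h < x_f extends the chain to x_f.
Then x_f < x_a extends the chain to x_a.
With x_a < x_e: x_n < x_s < x_q < x_h < x_f < x_a < x_e.
With x_e < x_k: x_n < x_s < x_q < x_h < x_f < x_a < x_e < x_k.
So x_k is larger.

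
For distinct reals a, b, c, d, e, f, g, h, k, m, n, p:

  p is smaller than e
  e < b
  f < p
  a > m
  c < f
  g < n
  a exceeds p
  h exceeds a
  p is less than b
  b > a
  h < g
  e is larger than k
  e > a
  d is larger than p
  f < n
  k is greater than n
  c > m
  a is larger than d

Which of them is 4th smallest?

Chaining the given pairs: m < c < f < p < d < a < h < g < n < k < e < b.
Counting 4 from the smallest end gives p.

p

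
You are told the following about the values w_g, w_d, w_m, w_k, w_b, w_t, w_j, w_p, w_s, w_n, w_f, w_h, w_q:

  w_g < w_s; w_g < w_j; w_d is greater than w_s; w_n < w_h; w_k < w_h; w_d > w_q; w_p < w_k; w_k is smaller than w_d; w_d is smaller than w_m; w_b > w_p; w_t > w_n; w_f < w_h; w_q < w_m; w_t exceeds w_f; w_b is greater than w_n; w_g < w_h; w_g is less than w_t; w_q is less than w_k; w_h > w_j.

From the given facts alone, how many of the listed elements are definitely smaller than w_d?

5

From w_d the given relations immediately reach w_q, w_k, w_s.
From those, w_g, w_p — 5 in total.
Nothing else is reachable below w_d; 5 in all.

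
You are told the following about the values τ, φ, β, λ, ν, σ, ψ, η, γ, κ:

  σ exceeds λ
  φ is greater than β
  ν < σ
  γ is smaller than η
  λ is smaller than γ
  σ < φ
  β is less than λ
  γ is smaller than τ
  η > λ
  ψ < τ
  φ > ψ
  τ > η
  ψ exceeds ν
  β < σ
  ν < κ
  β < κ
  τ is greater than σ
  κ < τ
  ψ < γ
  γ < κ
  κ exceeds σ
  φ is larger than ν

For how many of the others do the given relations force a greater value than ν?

7

The elements the relations force above ν are ψ, σ, γ, κ, η, τ, φ — no chain reaches any other.
That is 7.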